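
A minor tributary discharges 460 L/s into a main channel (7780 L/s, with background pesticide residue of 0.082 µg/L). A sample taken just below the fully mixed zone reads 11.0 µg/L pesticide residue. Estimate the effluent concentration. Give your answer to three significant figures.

196 µg/L

Mass balance: 7780·0.08200 + 460.0·Cₑ = 8240·11.00
→ Cₑ = (8240·11.00 − 7780·0.08200) / 460.0 = 195.7 µg/L.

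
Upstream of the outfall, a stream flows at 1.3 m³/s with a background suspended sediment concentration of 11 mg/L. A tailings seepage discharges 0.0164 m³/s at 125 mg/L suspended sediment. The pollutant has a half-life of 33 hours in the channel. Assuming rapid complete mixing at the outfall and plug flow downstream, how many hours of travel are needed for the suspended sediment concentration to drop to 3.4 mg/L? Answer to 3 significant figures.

Flow-weighted average: C = (1.300·11.00 + 0.01640·125.0) / 1.316 = 16.35/1.316 = 12.42 mg/L.
Half-life 33 h → k = ln 2 / 33 = 0.02100 h⁻¹ = 0.5041 d⁻¹.
12.42·exp(−k·t) = 3.4 → t = ln(12.42/3.4)/k = 222000 s = 61.68 h.

61.7 h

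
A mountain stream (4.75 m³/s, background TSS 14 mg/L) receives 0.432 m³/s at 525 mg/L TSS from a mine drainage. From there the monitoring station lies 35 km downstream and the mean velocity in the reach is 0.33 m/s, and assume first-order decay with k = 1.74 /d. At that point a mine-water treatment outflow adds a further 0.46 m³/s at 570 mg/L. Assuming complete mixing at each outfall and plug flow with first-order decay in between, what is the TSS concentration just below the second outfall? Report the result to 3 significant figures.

Conservation of mass: C = (4.750·14.00 + 0.4320·525.0) / 5.182 = 293.3/5.182 = 56.60 mg/L; combined flow 5.182 m³/s.
Travel time t = 35·1000 / 0.33 = 106100 s = 29.46 h.
First-order decay: C = 56.60·exp(−k·t) = 56.60·0.1181 = 6.686 mg/L.
Second outfall: C = (5.182·6.686 + 0.4600·570.0)/5.642 = 52.61 mg/L.

52.6 mg/L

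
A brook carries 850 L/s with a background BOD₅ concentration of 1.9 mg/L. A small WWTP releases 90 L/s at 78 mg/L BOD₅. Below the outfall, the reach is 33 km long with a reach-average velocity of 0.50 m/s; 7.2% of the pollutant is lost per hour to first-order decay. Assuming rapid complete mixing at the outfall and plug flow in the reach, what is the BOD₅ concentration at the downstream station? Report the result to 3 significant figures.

After mixing, C = (850.0·1.900 + 90.00·78.00) / 940.0 = 8635/940.0 = 9.186 mg/L.
Travel time t = 33·1000 / 0.50 = 66000 s = 18.33 h.
7.2%/h lost → k = −ln(1 − 0.072) = 0.07472 h⁻¹.
Decay over the reach: 9.186·exp(−kt) = 9.186·0.2541 = 2.334 mg/L.

2.33 mg/L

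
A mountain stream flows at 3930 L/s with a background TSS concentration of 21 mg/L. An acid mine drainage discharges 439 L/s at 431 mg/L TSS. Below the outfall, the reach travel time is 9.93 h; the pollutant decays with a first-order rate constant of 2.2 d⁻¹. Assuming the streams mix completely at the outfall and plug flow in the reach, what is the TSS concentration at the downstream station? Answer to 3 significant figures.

After mixing, C = (3930·21.00 + 439.0·431.0) / 4369 = 271700/4369 = 62.20 mg/L.
After decay, C = 62.20 × e^(−kt) = 62.20 × 0.4024 = 25.03 mg/L.

25.0 mg/L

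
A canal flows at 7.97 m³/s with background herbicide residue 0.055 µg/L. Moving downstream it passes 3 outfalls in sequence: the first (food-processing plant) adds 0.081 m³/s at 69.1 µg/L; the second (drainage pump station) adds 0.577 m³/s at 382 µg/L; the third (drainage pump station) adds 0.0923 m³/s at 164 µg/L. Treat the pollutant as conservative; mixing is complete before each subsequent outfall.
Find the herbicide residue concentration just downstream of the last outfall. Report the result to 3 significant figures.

27.7 µg/L

Below outfall 1: Q → 8.051 m³/s, C = (7.970·0.05500 + 0.08100·69.10)/8.051 = 0.7497 µg/L.
Below outfall 2: Q → 8.628 m³/s, C = (8.051·0.7497 + 0.5770·382.0)/8.628 = 26.25 µg/L.
Below outfall 3: Q → 8.720 m³/s, C = (8.628·26.25 + 0.09230·164.0)/8.720 = 27.70 µg/L.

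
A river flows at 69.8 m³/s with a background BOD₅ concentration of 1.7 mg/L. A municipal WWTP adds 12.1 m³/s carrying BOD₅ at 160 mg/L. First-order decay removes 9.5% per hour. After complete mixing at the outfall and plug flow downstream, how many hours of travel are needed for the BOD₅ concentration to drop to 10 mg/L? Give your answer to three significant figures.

Mass balance: C = (69.80·1.700 + 12.10·160.0) / 81.90 = 2055/81.90 = 25.09 mg/L.
9.5%/h lost → k = −ln(1 − 0.095) = 0.09982 h⁻¹.
25.09·exp(−k·t) = 10 → t = ln(25.09/10)/k = 33170 s = 9.214 h.

9.21 h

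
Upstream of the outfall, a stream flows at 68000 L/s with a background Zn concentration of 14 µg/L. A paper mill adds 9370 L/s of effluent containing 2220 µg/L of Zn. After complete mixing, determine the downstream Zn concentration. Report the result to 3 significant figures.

281 µg/L

Mass balance: C = (68000·14.00 + 9370·2220) / 77370 = 21750000/77370 = 281.2 µg/L.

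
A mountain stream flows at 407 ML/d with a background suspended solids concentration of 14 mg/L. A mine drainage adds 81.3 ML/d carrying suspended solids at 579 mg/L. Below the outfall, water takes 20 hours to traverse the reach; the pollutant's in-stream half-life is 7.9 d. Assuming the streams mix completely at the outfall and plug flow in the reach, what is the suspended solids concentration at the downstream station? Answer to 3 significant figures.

Conservation of mass: C = (407.0·14.00 + 81.30·579.0) / 488.3 = 52770/488.3 = 108.1 mg/L.
Half-life 7.9 d → k = ln 2 / 7.9 = 0.08774 d⁻¹.
Applying C = C₀e^(−kt): 108.1 × 0.9295 = 100.5 mg/L.

100 mg/L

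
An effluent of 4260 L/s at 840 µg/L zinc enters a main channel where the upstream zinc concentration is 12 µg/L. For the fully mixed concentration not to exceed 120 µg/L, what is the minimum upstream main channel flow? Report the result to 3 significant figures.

28400 L/s

Set C_mix = 120: (Q·12.00 + 4260·840.0) / (Q + 4260) = 120
→ Q = 4260·(840.0 − 120)/(120 − 12.00) = 28400 L/s.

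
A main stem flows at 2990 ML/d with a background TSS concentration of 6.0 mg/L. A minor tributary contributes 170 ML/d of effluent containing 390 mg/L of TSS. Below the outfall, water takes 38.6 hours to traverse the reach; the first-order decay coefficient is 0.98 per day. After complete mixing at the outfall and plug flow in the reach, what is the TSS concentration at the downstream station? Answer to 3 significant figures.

Flow-weighted average: C = (2990·6.000 + 170.0·390.0) / 3160 = 84240/3160 = 26.66 mg/L.
Applying C = C₀e^(−kt): 26.66 × 0.2068 = 5.512 mg/L.

5.51 mg/L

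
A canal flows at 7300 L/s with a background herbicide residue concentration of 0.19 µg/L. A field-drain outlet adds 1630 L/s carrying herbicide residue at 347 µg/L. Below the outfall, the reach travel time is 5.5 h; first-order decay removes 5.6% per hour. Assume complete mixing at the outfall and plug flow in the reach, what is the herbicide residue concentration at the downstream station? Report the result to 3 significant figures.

46.2 µg/L

Mass balance: C = (7300·0.1900 + 1630·347.0) / 8930 = 567000/8930 = 63.49 µg/L.
5.6%/h lost → k = −ln(1 − 0.056) = 0.05763 h⁻¹.
Decay over the reach: 63.49·exp(−kt) = 63.49·0.7284 = 46.25 µg/L.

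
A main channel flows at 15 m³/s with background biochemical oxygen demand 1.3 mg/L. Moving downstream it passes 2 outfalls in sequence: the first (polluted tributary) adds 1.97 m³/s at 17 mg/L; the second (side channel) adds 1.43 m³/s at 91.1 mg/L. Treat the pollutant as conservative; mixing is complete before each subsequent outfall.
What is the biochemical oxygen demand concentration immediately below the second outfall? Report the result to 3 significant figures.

9.96 mg/L

Below outfall 1: Q → 16.97 m³/s, C = (15.00·1.300 + 1.970·17.00)/16.97 = 3.123 mg/L.
Below outfall 2: Q → 18.40 m³/s, C = (16.97·3.123 + 1.430·91.10)/18.40 = 9.960 mg/L.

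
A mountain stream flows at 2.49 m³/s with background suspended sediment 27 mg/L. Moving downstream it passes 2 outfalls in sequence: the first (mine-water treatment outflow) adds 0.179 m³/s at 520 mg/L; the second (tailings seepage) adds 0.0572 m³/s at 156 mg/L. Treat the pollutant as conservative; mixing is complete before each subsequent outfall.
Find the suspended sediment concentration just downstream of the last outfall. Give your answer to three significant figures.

62.1 mg/L

Below outfall 1: Q → 2.669 m³/s, C = (2.490·27.00 + 0.1790·520.0)/2.669 = 60.06 mg/L.
Below outfall 2: Q → 2.726 m³/s, C = (2.669·60.06 + 0.05720·156.0)/2.726 = 62.08 mg/L.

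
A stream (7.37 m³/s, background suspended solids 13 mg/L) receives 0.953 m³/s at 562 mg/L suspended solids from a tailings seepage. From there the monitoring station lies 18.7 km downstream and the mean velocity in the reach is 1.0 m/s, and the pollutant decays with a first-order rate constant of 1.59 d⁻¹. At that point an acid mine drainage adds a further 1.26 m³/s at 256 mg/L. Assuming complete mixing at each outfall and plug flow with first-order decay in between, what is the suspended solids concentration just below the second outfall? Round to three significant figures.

80.4 mg/L

Mass balance: C = (7.370·13.00 + 0.9530·562.0) / 8.323 = 631.4/8.323 = 75.86 mg/L; combined flow 8.323 m³/s.
Travel time t = 18.7·1000 / 1.0 = 18700 s = 5.194 h.
After decay, C = 75.86 × e^(−kt) = 75.86 × 0.7088 = 53.77 mg/L.
Second outfall: C = (8.323·53.77 + 1.260·256.0)/9.583 = 80.36 mg/L.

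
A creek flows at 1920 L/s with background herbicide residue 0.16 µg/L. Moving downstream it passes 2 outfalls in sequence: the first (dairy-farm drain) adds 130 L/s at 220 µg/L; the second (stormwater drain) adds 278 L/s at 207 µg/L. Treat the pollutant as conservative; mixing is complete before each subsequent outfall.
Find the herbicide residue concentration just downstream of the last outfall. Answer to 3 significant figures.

Outfall 1: combined Q = 2050 L/s; C = (1920·0.1600 + 130.0·220.0)/2050 = 14.10 µg/L.
Outfall 2: combined Q = 2328 L/s; C = (2050·14.10 + 278.0·207.0)/2328 = 37.14 µg/L.

37.1 µg/L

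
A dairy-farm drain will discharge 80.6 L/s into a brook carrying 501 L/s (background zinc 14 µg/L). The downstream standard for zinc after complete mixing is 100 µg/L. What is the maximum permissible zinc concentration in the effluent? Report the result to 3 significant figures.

At the limit, (Qr·Cr + Qe·Cₑ)/(Qr + Qe) = 100:
Cₑ = (581.6·100 − 501.0·14.00) / 80.60 = 634.6 µg/L.

635 µg/L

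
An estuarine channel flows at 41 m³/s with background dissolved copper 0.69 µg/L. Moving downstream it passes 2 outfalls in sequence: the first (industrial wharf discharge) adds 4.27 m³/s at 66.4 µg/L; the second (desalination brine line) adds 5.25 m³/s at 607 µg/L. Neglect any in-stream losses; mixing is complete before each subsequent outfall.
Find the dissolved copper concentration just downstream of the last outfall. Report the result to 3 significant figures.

After outfall 1: Q = 41.00 + 4.270 = 45.27 m³/s; C = (41.00·0.6900 + 4.270·66.40)/45.27 = 6.888 µg/L.
After outfall 2: Q = 45.27 + 5.250 = 50.52 m³/s; C = (45.27·6.888 + 5.250·607.0)/50.52 = 69.25 µg/L.

69.3 µg/L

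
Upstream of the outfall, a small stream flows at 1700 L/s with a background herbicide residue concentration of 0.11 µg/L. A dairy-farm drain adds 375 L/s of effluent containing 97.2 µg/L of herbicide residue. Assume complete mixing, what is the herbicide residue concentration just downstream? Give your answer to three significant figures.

17.7 µg/L

Mass balance: C = (1700·0.1100 + 375.0·97.20) / 2075 = 36640/2075 = 17.66 µg/L.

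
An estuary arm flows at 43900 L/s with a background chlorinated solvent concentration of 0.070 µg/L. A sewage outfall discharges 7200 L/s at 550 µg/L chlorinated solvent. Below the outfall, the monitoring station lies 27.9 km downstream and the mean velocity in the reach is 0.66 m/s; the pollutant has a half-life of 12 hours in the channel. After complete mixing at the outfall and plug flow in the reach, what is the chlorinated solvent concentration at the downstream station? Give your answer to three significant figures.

39.4 µg/L

After mixing, C = (43900·0.07000 + 7200·550.0) / 51100 = 3963000/51100 = 77.56 µg/L.
Travel time t = 27.9·1000 / 0.66 = 42270 s = 11.74 h.
Half-life 12 h → k = ln 2 / 12 = 0.05776 h⁻¹ = 1.386 d⁻¹.
Decay over the reach: 77.56·exp(−kt) = 77.56·0.5075 = 39.36 µg/L.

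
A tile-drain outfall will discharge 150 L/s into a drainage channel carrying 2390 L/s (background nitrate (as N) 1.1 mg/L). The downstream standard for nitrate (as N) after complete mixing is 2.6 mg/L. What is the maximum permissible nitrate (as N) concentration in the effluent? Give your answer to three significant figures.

26.5 mg/L

At the limit, (Qr·Cr + Qe·Cₑ)/(Qr + Qe) = 2.6:
Cₑ = (2540·2.6 − 2390·1.100) / 150.0 = 26.50 mg/L.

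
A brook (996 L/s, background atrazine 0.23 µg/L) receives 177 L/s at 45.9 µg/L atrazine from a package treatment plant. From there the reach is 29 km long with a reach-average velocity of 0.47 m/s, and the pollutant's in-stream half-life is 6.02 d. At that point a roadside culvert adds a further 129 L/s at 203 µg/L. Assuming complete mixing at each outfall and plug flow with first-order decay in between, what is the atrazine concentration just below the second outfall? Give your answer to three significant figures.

After mixing, C = (996.0·0.2300 + 177.0·45.90) / 1173 = 8353/1173 = 7.121 µg/L; combined flow 1173 L/s.
Travel time t = 29·1000 / 0.47 = 61700 s = 17.14 h.
Half-life 6.02 d → k = ln 2 / 6.02 = 0.1151 d⁻¹.
Decay over the reach: 7.121·exp(−kt) = 7.121·0.9211 = 6.559 µg/L.
Second outfall: C = (1173·6.559 + 129.0·203.0)/1302 = 26.02 µg/L.

26.0 µg/L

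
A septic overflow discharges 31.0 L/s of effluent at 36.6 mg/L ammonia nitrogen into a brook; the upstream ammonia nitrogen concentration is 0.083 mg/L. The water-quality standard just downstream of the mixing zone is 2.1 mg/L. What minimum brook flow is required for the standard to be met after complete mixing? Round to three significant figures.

Set C_mix = 2.1: (Q·0.08300 + 31.00·36.60) / (Q + 31.00) = 2.1
→ Q = 31.00·(36.60 − 2.1)/(2.1 − 0.08300) = 530.2 L/s.

530 L/s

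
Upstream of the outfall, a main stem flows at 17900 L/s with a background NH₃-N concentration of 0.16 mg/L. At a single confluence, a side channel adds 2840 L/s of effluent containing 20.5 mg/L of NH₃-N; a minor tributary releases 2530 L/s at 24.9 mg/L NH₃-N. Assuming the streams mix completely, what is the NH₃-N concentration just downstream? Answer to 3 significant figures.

5.33 mg/L

Mass balance: C = (17900·0.1600 + 2840·20.50 + 2530·24.90) / 23270 = 124100/23270 = 5.332 mg/L.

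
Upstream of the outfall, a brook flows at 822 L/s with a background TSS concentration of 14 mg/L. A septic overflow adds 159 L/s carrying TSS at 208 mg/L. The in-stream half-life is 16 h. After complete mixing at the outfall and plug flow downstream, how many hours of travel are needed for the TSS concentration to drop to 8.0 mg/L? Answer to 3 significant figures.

Conservation of mass: C = (822.0·14.00 + 159.0·208.0) / 981.0 = 44580/981.0 = 45.44 mg/L.
Half-life 16 h → k = ln 2 / 16 = 0.04332 h⁻¹ = 1.040 d⁻¹.
45.44·exp(−k·t) = 8.0 → t = ln(45.44/8.0)/k = 144300 s = 40.10 h.

40.1 h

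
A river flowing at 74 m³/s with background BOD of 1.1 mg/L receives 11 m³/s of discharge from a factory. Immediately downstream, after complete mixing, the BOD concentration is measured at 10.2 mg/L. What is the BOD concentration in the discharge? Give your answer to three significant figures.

71.4 mg/L

Mass balance: 74.00·1.100 + 11.00·Cₑ = 85.00·10.20
→ Cₑ = (85.00·10.20 − 74.00·1.100) / 11.00 = 71.42 mg/L.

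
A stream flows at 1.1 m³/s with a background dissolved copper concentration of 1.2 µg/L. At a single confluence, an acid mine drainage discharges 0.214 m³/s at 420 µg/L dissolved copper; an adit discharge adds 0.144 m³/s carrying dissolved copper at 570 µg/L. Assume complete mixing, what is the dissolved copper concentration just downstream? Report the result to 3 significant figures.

After mixing, C = (1.100·1.200 + 0.2140·420.0 + 0.1440·570.0) / 1.458 = 173.3/1.458 = 118.8 µg/L.

119 µg/L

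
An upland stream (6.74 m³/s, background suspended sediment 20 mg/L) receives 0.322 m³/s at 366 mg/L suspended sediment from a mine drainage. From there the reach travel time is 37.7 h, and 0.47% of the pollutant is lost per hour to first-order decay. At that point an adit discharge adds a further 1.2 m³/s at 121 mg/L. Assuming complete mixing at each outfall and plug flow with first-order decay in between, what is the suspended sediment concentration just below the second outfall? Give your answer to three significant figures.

43.2 mg/L

Mass balance: C = (6.740·20.00 + 0.3220·366.0) / 7.062 = 252.7/7.062 = 35.78 mg/L; combined flow 7.062 m³/s.
0.47%/h lost → k = −ln(1 − 0.0047) = 0.004711 h⁻¹.
Decay over the reach: 35.78·exp(−kt) = 35.78·0.8373 = 29.95 mg/L.
Second outfall: C = (7.062·29.95 + 1.200·121.0)/8.262 = 43.18 mg/L.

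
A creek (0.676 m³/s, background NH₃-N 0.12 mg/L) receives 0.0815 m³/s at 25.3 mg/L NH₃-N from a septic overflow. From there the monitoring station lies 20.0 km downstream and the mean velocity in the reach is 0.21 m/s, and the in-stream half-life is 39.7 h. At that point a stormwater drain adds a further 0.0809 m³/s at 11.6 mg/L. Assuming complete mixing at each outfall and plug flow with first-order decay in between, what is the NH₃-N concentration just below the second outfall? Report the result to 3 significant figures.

2.73 mg/L

Conservation of mass: C = (0.6760·0.1200 + 0.08150·25.30) / 0.7575 = 2.143/0.7575 = 2.829 mg/L; combined flow 0.7575 m³/s.
Travel time t = 20.0·1000 / 0.21 = 95240 s = 26.46 h.
Half-life 39.7 h → k = ln 2 / 39.7 = 0.01746 h⁻¹ = 0.4190 d⁻¹.
Decay over the reach: 2.829·exp(−kt) = 2.829·0.6301 = 1.783 mg/L.
At the second outfall, C = (0.7575·1.783 + 0.08090·11.60) / (0.7575 + 0.08090) = 2.730 mg/L.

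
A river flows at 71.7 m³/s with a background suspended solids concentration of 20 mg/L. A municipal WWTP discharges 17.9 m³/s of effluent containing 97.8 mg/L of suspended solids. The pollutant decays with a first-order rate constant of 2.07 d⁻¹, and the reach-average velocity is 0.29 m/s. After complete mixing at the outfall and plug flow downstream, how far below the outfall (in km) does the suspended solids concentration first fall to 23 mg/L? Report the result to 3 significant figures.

Mass balance: C = (71.70·20.00 + 17.90·97.80) / 89.60 = 3185/89.60 = 35.54 mg/L.
Set 35.54·exp(−k·t) = 23 → t = ln(35.54/23)/k = 18170 s = 5.046 h.
Distance = v·t = 0.29·18170 = 5268 m = 5.268 km.

5.27 km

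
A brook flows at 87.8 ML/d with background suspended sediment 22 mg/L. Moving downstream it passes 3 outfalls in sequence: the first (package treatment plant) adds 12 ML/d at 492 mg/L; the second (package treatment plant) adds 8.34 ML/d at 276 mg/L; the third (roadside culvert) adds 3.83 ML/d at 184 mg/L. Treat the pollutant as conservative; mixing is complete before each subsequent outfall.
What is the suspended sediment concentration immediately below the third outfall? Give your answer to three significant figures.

Below outfall 1: Q → 99.80 ML/d, C = (87.80·22.00 + 12.00·492.0)/99.80 = 78.51 mg/L.
Below outfall 2: Q → 108.1 ML/d, C = (99.80·78.51 + 8.340·276.0)/108.1 = 93.74 mg/L.
Below outfall 3: Q → 112.0 ML/d, C = (108.1·93.74 + 3.830·184.0)/112.0 = 96.83 mg/L.

96.8 mg/L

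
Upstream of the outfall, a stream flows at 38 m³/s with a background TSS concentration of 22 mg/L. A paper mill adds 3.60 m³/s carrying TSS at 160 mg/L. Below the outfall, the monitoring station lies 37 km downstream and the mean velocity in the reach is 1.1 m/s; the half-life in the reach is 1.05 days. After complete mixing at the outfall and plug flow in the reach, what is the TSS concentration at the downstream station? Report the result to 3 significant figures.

Flow-weighted average: C = (38.00·22.00 + 3.600·160.0) / 41.60 = 1412/41.60 = 33.94 mg/L.
Travel time t = 37·1000 / 1.1 = 33640 s = 9.343 h.
Half-life 1.05 d → k = ln 2 / 1.05 = 0.6601 d⁻¹.
Decay over the reach: 33.94·exp(−kt) = 33.94·0.7734 = 26.25 mg/L.

26.2 mg/L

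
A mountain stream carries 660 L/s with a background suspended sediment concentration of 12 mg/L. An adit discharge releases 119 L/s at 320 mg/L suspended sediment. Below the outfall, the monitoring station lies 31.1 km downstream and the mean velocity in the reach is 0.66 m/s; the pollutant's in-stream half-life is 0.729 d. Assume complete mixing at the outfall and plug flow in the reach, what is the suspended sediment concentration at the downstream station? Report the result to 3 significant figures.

Mixed concentration C = ΣQC/ΣQ = (660.0·12.00 + 119.0·320.0) / 779.0 = 46000/779.0 = 59.05 mg/L.
Travel time t = 31.1·1000 / 0.66 = 47120 s = 13.09 h.
Half-life 0.729 d → k = ln 2 / 0.729 = 0.9508 d⁻¹.
Applying C = C₀e^(−kt): 59.05 × 0.5954 = 35.16 mg/L.

35.2 mg/L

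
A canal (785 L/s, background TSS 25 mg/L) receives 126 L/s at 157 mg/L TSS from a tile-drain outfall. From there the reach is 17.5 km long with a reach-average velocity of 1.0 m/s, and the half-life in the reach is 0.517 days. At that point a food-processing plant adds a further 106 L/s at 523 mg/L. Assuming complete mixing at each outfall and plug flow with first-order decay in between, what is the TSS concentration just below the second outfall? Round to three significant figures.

Mixed concentration C = ΣQC/ΣQ = (785.0·25.00 + 126.0·157.0) / 911.0 = 39410/911.0 = 43.26 mg/L; combined flow 911.0 L/s.
Travel time t = 17.5·1000 / 1.0 = 17500 s = 4.861 h.
Half-life 0.517 d → k = ln 2 / 0.517 = 1.341 d⁻¹.
After decay, C = 43.26 × e^(−kt) = 43.26 × 0.7622 = 32.97 mg/L.
Second outfall: C = (911.0·32.97 + 106.0·523.0)/1017 = 84.04 mg/L.

84.0 mg/L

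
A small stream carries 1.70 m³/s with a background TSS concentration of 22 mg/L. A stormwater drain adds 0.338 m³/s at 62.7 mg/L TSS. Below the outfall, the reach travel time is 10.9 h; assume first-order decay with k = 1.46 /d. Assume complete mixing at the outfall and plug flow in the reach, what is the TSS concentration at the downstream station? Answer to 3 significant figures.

Mass balance: C = (1.700·22.00 + 0.3380·62.70) / 2.038 = 58.59/2.038 = 28.75 mg/L.
After decay, C = 28.75 × e^(−kt) = 28.75 × 0.5153 = 14.81 mg/L.

14.8 mg/L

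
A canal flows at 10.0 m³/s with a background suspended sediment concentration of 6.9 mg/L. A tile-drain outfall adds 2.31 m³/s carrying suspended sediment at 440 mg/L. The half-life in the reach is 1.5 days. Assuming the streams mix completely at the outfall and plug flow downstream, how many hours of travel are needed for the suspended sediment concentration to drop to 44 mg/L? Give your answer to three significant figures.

Flow-weighted average: C = (10.00·6.900 + 2.310·440.0) / 12.31 = 1085/12.31 = 88.17 mg/L.
Half-life 1.5 d → k = ln 2 / 1.5 = 0.4621 d⁻¹.
88.17·exp(−k·t) = 44 → t = ln(88.17/44)/k = 130000 s = 36.10 h.

36.1 h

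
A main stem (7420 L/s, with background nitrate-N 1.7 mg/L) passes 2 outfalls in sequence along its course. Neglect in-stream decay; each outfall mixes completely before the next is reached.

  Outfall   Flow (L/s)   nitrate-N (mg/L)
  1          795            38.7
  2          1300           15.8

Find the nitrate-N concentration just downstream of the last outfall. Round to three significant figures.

Below outfall 1: Q → 8215 L/s, C = (7420·1.700 + 795.0·38.70)/8215 = 5.281 mg/L.
Below outfall 2: Q → 9515 L/s, C = (8215·5.281 + 1300·15.80)/9515 = 6.718 mg/L.

6.72 mg/L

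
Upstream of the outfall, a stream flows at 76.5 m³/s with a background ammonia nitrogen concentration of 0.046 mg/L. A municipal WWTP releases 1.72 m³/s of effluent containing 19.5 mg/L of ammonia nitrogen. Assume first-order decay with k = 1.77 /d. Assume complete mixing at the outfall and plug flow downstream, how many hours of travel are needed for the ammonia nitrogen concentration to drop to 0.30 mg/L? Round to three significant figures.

Mixed concentration C = ΣQC/ΣQ = (76.50·0.04600 + 1.720·19.50) / 78.22 = 37.06/78.22 = 0.4738 mg/L.
0.4738·exp(−k·t) = 0.30 → t = ln(0.4738/0.30)/k = 22310 s = 6.196 h.

6.20 h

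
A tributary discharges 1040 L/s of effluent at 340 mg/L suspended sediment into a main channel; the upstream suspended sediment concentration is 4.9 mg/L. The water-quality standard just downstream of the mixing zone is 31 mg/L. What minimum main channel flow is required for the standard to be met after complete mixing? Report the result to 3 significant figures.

12300 L/s

Set C_mix = 31: (Q·4.900 + 1040·340.0) / (Q + 1040) = 31
→ Q = 1040·(340.0 − 31)/(31 − 4.900) = 12310 L/s.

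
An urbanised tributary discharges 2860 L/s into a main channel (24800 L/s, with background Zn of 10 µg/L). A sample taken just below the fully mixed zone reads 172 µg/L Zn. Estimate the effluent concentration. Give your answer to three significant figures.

1580 µg/L

Mass balance: 24800·10.00 + 2860·Cₑ = 27660·172.0
→ Cₑ = (27660·172.0 − 24800·10.00) / 2860 = 1577 µg/L.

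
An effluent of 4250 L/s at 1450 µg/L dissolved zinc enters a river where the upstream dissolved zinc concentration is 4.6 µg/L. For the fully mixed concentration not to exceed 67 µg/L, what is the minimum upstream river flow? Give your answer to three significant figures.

94200 L/s

Set C_mix = 67: (Q·4.600 + 4250·1450) / (Q + 4250) = 67
→ Q = 4250·(1450 − 67)/(67 − 4.600) = 94190 L/s.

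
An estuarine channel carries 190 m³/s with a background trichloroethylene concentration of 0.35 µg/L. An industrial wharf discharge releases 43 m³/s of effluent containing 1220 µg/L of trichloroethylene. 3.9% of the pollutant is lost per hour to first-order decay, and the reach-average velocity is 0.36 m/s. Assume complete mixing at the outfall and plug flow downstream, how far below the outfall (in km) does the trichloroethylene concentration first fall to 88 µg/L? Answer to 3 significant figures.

30.6 km

Conservation of mass: C = (190.0·0.3500 + 43.00·1220) / 233.0 = 52530/233.0 = 225.4 µg/L.
3.9%/h lost → k = −ln(1 − 0.039) = 0.03978 h⁻¹.
Set 225.4·exp(−k·t) = 88 → t = ln(225.4/88)/k = 85130 s = 23.65 h.
Distance = v·t = 0.36·85130 = 30650 m = 30.65 km.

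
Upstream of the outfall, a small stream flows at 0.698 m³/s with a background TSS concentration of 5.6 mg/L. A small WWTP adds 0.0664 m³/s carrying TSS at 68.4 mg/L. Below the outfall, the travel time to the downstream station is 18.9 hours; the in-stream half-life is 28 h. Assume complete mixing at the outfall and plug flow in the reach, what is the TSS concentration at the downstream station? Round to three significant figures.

6.92 mg/L

After mixing, C = (0.6980·5.600 + 0.06640·68.40) / 0.7644 = 8.451/0.7644 = 11.06 mg/L.
Half-life 28 h → k = ln 2 / 28 = 0.02476 h⁻¹ = 0.5941 d⁻¹.
After decay, C = 11.06 × e^(−kt) = 11.06 × 0.6263 = 6.924 mg/L.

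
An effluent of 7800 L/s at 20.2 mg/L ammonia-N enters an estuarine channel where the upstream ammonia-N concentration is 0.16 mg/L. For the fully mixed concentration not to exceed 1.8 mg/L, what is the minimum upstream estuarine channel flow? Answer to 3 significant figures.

87500 L/s

Set C_mix = 1.8: (Q·0.1600 + 7800·20.20) / (Q + 7800) = 1.8
→ Q = 7800·(20.20 − 1.8)/(1.8 − 0.1600) = 87510 L/s.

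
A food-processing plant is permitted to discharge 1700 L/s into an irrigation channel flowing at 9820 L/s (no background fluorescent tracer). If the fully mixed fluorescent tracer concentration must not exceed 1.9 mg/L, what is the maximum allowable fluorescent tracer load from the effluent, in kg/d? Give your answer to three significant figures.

Mass balance at the limit: 9820·0 + 1700·Cₑ = 11520·1.9 → Cₑ = 12.88 mg/L.
1700 L/s = 1.700 m³/s. Load = 1.700 m³/s × 12.88 g/m³ × 86 400 s/d = 1891 kg/d.

1890 kg/d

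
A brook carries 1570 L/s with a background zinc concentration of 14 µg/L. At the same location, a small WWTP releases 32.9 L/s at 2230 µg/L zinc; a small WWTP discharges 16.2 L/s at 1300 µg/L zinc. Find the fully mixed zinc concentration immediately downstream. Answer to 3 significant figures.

After mixing, C = (1570·14.00 + 32.90·2230 + 16.20·1300) / 1619 = 116400/1619 = 71.90 µg/L.

71.9 µg/L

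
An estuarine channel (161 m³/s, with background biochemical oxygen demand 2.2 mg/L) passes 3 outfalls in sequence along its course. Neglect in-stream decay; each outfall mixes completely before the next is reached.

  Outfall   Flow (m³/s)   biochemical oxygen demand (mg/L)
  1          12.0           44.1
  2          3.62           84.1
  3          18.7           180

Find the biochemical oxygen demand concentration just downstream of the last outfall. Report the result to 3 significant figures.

Below outfall 1: Q → 173.0 m³/s, C = (161.0·2.200 + 12.00·44.10)/173.0 = 5.106 mg/L.
Below outfall 2: Q → 176.6 m³/s, C = (173.0·5.106 + 3.620·84.10)/176.6 = 6.725 mg/L.
Below outfall 3: Q → 195.3 m³/s, C = (176.6·6.725 + 18.70·180.0)/195.3 = 23.31 mg/L.

23.3 mg/L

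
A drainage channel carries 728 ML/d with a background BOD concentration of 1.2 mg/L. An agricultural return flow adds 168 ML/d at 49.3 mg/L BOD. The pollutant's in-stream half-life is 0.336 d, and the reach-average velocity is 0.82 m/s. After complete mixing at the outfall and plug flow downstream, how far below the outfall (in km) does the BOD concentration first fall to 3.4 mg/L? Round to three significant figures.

37.8 km

Conservation of mass: C = (728.0·1.200 + 168.0·49.30) / 896.0 = 9156/896.0 = 10.22 mg/L.
Half-life 0.336 d → k = ln 2 / 0.336 = 2.063 d⁻¹.
Set 10.22·exp(−k·t) = 3.4 → t = ln(10.22/3.4)/k = 46090 s = 12.80 h.
Distance = v·t = 0.82·46090 = 37790 m = 37.79 km.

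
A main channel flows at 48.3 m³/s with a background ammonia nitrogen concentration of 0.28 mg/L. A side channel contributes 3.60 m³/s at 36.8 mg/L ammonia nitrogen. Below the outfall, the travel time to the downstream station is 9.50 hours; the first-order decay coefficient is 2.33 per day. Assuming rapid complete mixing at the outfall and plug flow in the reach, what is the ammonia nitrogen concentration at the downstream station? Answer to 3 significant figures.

1.12 mg/L

After mixing, C = (48.30·0.2800 + 3.600·36.80) / 51.90 = 146.0/51.90 = 2.813 mg/L.
After decay, C = 2.813 × e^(−kt) = 2.813 × 0.3976 = 1.119 mg/L.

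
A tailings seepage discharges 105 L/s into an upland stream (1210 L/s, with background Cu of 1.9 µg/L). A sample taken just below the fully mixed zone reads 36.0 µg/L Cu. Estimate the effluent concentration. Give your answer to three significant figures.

429 µg/L

Mass balance: 1210·1.900 + 105.0·Cₑ = 1315·36.00
→ Cₑ = (1315·36.00 − 1210·1.900) / 105.0 = 429.0 µg/L.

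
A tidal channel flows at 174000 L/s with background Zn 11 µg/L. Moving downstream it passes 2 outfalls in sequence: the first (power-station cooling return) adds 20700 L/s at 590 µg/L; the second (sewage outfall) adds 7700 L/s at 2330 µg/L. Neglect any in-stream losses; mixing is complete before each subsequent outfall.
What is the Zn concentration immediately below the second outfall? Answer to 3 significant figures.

158 µg/L

Below outfall 1: Q → 194700 L/s, C = (174000·11.00 + 20700·590.0)/194700 = 72.56 µg/L.
Below outfall 2: Q → 202400 L/s, C = (194700·72.56 + 7700·2330)/202400 = 158.4 µg/L.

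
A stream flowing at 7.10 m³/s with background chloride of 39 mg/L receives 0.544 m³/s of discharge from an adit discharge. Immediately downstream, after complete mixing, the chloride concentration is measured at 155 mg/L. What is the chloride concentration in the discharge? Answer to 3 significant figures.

Mass balance: 7.100·39.00 + 0.5440·Cₑ = 7.644·155.0
→ Cₑ = (7.644·155.0 − 7.100·39.00) / 0.5440 = 1669 mg/L.

1670 mg/L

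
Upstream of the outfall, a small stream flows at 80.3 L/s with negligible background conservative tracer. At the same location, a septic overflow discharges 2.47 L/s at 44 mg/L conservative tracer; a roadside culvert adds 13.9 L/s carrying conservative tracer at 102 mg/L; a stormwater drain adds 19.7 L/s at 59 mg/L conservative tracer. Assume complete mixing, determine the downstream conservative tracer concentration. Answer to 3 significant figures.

Flow-weighted average: C = (80.30·0 + 2.470·44.00 + 13.90·102.0 + 19.70·59.00) / 116.4 = 2689/116.4 = 23.11 mg/L.

23.1 mg/L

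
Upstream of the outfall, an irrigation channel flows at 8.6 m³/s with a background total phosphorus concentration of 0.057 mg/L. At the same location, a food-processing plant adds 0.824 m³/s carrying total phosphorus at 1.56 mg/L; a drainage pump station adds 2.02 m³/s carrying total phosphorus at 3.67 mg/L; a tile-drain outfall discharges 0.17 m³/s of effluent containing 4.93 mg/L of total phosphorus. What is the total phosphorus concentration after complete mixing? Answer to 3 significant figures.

Flow-weighted average: C = (8.600·0.05700 + 0.8240·1.560 + 2.020·3.670 + 0.1700·4.930) / 11.61 = 10.03/11.61 = 0.8634 mg/L.

0.863 mg/L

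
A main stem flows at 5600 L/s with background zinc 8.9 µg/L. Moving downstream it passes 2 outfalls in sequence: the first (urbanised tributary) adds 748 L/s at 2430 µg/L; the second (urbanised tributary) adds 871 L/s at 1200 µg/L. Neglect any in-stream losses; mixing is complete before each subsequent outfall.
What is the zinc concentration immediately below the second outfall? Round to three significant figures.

403 µg/L

After outfall 1: Q = 5600 + 748.0 = 6348 L/s; C = (5600·8.900 + 748.0·2430)/6348 = 294.2 µg/L.
After outfall 2: Q = 6348 + 871.0 = 7219 L/s; C = (6348·294.2 + 871.0·1200)/7219 = 403.5 µg/L.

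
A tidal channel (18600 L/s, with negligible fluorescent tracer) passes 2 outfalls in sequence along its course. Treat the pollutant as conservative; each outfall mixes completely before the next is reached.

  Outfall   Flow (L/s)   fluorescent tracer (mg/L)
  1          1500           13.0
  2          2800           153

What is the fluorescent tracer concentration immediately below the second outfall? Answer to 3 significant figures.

19.6 mg/L

After outfall 1: Q = 18600 + 1500 = 20100 L/s; C = (18600·0 + 1500·13.00)/20100 = 0.9701 mg/L.
After outfall 2: Q = 20100 + 2800 = 22900 L/s; C = (20100·0.9701 + 2800·153.0)/22900 = 19.56 mg/L.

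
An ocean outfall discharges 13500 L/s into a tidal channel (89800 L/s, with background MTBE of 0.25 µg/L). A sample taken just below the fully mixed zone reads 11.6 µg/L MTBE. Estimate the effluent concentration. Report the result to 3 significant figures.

87.1 µg/L

Mass balance: 89800·0.2500 + 13500·Cₑ = 103300·11.60
→ Cₑ = (103300·11.60 − 89800·0.2500) / 13500 = 87.10 µg/L.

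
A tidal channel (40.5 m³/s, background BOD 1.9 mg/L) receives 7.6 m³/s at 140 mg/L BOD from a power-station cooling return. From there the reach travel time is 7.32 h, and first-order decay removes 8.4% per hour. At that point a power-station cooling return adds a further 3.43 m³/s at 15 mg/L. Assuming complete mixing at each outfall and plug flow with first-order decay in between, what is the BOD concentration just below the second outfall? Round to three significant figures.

Conservation of mass: C = (40.50·1.900 + 7.600·140.0) / 48.10 = 1141/48.10 = 23.72 mg/L; combined flow 48.10 m³/s.
8.4%/h lost → k = −ln(1 − 0.084) = 0.08774 h⁻¹.
After decay, C = 23.72 × e^(−kt) = 23.72 × 0.5261 = 12.48 mg/L.
At the second outfall, C = (48.10·12.48 + 3.430·15.00) / (48.10 + 3.430) = 12.65 mg/L.

12.6 mg/L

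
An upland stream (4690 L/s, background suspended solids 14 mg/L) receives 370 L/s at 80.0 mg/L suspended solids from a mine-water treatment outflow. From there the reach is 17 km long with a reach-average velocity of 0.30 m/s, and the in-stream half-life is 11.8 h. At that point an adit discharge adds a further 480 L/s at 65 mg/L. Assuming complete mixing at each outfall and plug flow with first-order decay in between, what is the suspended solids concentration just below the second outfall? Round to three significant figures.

Conservation of mass: C = (4690·14.00 + 370.0·80.00) / 5060 = 95260/5060 = 18.83 mg/L; combined flow 5060 L/s.
Travel time t = 17·1000 / 0.30 = 56670 s = 15.74 h.
Half-life 11.8 h → k = ln 2 / 11.8 = 0.05874 h⁻¹ = 1.410 d⁻¹.
Applying C = C₀e^(−kt): 18.83 × 0.3967 = 7.468 mg/L.
Second outfall: C = (5060·7.468 + 480.0·65.00)/5540 = 12.45 mg/L.

12.5 mg/L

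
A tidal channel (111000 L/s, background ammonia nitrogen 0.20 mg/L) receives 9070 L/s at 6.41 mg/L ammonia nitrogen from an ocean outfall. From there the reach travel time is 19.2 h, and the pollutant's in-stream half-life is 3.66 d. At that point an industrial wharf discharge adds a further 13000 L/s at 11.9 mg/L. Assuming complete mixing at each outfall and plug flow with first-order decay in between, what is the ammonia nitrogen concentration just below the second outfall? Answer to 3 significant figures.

Mass balance: C = (111000·0.2000 + 9070·6.410) / 120100 = 80340/120100 = 0.6691 mg/L; combined flow 120100 L/s.
Half-life 3.66 d → k = ln 2 / 3.66 = 0.1894 d⁻¹.
Decay over the reach: 0.6691·exp(−kt) = 0.6691·0.8594 = 0.5750 mg/L.
Second outfall: C = (120100·0.5750 + 13000·11.90)/133100 = 1.681 mg/L.

1.68 mg/L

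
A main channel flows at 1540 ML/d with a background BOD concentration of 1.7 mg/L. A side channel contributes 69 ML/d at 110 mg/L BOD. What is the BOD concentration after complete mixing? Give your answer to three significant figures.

6.34 mg/L

Flow-weighted average: C = (1540·1.700 + 69.00·110.0) / 1609 = 10210/1609 = 6.344 mg/L.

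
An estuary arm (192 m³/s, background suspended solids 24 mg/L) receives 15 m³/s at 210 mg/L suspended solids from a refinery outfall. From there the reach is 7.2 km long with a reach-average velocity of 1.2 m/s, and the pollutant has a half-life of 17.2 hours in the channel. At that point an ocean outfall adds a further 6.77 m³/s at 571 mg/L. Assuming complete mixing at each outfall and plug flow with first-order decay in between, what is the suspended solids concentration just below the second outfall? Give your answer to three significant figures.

52.0 mg/L

Conservation of mass: C = (192.0·24.00 + 15.00·210.0) / 207.0 = 7758/207.0 = 37.48 mg/L; combined flow 207.0 m³/s.
Travel time t = 7.2·1000 / 1.2 = 6000 s = 1.667 h.
Half-life 17.2 h → k = ln 2 / 17.2 = 0.04030 h⁻¹ = 0.9672 d⁻¹.
Decay over the reach: 37.48·exp(−kt) = 37.48·0.9350 = 35.04 mg/L.
At the second outfall, C = (207.0·35.04 + 6.770·571.0) / (207.0 + 6.770) = 52.02 mg/L.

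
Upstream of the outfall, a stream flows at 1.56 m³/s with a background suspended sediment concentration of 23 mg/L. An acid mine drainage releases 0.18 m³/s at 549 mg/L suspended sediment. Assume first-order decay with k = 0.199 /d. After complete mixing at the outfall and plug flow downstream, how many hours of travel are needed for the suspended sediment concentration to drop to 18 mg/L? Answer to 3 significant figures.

176 h

Mass balance: C = (1.560·23.00 + 0.1800·549.0) / 1.740 = 134.7/1.740 = 77.41 mg/L.
77.41·exp(−k·t) = 18 → t = ln(77.41/18)/k = 633400 s = 175.9 h.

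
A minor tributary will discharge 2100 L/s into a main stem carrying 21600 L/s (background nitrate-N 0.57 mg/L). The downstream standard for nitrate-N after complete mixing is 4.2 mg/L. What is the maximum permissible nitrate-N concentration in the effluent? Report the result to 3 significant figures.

41.5 mg/L

At the limit, (Qr·Cr + Qe·Cₑ)/(Qr + Qe) = 4.2:
Cₑ = (23700·4.2 − 21600·0.5700) / 2100 = 41.54 mg/L.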